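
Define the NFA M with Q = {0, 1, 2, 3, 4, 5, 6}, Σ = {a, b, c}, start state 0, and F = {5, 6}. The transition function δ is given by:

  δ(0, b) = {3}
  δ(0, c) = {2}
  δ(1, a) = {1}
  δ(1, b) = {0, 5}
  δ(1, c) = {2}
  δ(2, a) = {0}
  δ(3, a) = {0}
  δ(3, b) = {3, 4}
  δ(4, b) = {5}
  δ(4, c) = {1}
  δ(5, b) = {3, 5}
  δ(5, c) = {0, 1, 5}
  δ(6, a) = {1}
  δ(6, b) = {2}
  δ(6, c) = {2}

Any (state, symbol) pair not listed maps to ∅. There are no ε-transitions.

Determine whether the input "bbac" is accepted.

Start in {0}.
Read 'b': 0→{3}; now {3}.
Read 'b': 3→{3, 4}; now {3, 4}.
Read 'a': 3→{0}, 4→∅; now {0}.
Read 'c': 0→{2}; now {2}.
The final set {2} contains no accepting state.

No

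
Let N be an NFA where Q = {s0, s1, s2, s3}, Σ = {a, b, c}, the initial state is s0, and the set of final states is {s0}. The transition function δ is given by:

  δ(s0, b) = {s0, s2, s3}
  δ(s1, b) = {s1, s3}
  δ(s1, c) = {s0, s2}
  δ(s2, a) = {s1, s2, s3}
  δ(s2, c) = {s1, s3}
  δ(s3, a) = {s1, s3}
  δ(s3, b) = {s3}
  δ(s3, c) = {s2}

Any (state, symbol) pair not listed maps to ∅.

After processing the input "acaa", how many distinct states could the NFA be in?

0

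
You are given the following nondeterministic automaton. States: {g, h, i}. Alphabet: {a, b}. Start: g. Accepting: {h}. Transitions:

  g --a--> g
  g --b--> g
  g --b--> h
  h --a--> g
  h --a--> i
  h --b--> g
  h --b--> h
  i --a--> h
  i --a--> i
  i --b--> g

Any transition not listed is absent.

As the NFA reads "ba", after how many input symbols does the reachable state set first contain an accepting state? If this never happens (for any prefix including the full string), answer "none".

1

Start in {g}.
Read 'b': g→{g, h}; now {g, h}.
None of the earlier sets intersect F, but {g, h} does.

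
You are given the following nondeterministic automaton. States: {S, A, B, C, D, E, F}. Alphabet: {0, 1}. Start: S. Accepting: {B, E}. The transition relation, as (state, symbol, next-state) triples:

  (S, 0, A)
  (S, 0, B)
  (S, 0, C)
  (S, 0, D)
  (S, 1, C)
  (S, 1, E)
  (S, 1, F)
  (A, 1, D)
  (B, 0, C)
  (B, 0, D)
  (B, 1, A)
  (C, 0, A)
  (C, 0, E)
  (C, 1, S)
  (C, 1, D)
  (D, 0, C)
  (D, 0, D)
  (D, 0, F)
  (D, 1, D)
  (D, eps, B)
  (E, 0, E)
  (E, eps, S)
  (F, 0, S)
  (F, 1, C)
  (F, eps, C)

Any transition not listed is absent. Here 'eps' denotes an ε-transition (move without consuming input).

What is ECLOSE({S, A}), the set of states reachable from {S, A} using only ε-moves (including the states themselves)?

{S, A}

Begin with {S, A}.
No ε-moves leave this set, so the closure equals the set itself.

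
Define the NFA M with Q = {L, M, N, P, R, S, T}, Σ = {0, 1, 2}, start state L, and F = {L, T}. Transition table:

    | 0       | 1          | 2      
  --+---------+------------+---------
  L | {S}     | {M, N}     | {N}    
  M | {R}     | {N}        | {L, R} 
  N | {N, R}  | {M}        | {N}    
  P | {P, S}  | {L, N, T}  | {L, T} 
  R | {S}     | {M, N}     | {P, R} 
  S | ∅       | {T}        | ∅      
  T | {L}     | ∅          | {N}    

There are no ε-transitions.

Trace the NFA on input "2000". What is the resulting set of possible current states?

{N, R, S}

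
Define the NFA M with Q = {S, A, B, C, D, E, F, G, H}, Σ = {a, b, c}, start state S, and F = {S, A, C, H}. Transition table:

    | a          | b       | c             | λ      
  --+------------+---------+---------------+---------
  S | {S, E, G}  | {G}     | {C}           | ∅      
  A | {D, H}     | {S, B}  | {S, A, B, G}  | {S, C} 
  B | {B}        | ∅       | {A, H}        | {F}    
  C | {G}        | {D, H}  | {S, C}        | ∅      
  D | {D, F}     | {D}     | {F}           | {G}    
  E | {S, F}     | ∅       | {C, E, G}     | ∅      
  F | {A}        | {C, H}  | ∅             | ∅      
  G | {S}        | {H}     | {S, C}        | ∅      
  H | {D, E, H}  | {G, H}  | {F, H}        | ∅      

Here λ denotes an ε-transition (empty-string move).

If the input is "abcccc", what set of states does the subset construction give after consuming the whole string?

Start in {S}.
Read 'a': {S} → {S, E, G}.
Read 'b': {S, E, G} → {G, H}.
Read 'c': {G, H} → {S, C, F, H}.
Read 'c': {S, C, F, H} → {S, C, F, H}.
Read 'c': {S, C, F, H} → {S, C, F, H}.
Read 'c': {S, C, F, H} → {S, C, F, H}.

{S, C, F, H}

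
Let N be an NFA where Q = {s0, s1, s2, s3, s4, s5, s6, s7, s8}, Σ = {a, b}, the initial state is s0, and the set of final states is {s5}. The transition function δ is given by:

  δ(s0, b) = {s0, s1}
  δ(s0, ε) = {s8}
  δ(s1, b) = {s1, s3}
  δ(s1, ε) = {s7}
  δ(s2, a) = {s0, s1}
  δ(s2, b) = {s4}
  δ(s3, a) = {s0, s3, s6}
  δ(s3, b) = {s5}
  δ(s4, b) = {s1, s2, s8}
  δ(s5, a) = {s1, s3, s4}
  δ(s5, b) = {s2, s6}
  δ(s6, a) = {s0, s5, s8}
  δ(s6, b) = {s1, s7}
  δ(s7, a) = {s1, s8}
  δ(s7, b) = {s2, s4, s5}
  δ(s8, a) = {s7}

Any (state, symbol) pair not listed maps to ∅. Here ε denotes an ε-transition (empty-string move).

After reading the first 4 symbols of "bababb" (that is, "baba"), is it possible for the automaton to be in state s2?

No

Start: ε-closure({s0}) = {s0, s8}.
Read 'b': s0→{s0, s1}, s8→∅; union {s0, s1}; ε-closure = {s0, s1, s7, s8}.
Read 'a': s0→∅, s1→∅, s7→{s1, s8}, s8→{s7}; now {s1, s7, s8}.
Read 'b': s1→{s1, s3}, s7→{s2, s4, s5}, s8→∅; union {s1, s2, s3, s4, s5}; ε-closure = {s1, s2, s3, s4, s5, s7}.
Read 'a': s1→∅, s2→{s0, s1}, s3→{s0, s3, s6}, s4→∅, s5→{s1, s3, s4}, s7→{s1, s8}; union {s0, s1, s3, s4, s6, s8}; ε-closure = {s0, s1, s3, s4, s6, s7, s8}.
State s2 is not in {s0, s1, s3, s4, s6, s7, s8}.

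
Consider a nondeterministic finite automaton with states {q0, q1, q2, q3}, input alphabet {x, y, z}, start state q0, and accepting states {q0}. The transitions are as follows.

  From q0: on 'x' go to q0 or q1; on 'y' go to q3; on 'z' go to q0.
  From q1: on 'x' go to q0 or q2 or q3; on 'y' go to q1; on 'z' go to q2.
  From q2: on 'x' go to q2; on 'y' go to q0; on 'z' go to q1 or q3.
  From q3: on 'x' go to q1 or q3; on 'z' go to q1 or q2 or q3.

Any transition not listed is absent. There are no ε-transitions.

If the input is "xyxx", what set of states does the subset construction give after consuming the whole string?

{q0, q1, q2, q3}

Start in {q0}.
Read 'x': q0→{q0, q1}; now {q0, q1}.
Read 'y': q0→{q3}, q1→{q1}; now {q1, q3}.
Read 'x': q1→{q0, q2, q3}, q3→{q1, q3}; now {q0, q1, q2, q3}.
Read 'x': q0→{q0, q1}, q1→{q0, q2, q3}, q2→{q2}, q3→{q1, q3}; now {q0, q1, q2, q3}.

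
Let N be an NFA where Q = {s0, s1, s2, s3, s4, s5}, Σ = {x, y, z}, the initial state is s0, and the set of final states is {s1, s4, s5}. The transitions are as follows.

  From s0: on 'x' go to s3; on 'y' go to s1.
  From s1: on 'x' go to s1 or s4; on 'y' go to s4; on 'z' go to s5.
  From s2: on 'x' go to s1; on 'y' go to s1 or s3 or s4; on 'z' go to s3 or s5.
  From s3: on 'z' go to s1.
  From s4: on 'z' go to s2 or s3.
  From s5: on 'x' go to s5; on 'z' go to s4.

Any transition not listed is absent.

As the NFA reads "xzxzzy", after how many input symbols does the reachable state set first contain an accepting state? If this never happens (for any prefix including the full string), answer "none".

2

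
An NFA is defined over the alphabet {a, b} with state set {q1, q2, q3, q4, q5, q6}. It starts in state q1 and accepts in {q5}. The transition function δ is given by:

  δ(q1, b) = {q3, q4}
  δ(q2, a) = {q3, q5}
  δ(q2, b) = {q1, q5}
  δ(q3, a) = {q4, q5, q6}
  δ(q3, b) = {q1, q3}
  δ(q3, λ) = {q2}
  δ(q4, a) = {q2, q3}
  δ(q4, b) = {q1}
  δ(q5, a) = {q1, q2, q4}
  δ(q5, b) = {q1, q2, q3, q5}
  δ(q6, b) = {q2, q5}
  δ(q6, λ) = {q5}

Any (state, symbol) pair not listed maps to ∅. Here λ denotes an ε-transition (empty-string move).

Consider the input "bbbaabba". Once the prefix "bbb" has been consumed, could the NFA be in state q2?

Start in {q1}.
Read 'b': q1→{q3, q4}; union {q3, q4}; ε-closure = {q2, q3, q4}.
Read 'b': q2→{q1, q5}, q3→{q1, q3}, q4→{q1}; union {q1, q3, q5}; ε-closure = {q1, q2, q3, q5}.
Read 'b': q1→{q3, q4}, q2→{q1, q5}, q3→{q1, q3}, q5→{q1, q2, q3, q5}; now {q1, q2, q3, q4, q5}.
State q2 is in {q1, q2, q3, q4, q5}.

Yes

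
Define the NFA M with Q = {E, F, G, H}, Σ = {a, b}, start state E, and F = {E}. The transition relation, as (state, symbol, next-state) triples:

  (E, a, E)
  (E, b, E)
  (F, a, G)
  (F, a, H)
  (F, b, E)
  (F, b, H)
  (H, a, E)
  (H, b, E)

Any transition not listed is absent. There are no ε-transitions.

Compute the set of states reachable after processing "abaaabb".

Start in {E}.
Read 'a': E→{E}; now {E}.
Read 'b': E→{E}; now {E}.
Read 'a': E→{E}; now {E}.
Read 'a': E→{E}; now {E}.
Read 'a': E→{E}; now {E}.
Read 'b': E→{E}; now {E}.
Read 'b': E→{E}; now {E}.

{E}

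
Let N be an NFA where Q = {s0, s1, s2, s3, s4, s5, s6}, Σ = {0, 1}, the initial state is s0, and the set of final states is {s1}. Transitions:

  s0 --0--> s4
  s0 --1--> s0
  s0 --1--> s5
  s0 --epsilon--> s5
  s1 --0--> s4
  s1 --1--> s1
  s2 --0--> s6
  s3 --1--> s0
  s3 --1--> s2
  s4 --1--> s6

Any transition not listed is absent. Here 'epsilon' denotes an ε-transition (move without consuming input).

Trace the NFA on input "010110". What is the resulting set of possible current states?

Start: ε-closure({s0}) = {s0, s5}.
Read '0': s0→{s4}, s5→∅; now {s4}.
Read '1': s4→{s6}; now {s6}.
Read '0': s6→∅; now ∅.
The set is empty and remains empty for the remaining 3 symbols.

∅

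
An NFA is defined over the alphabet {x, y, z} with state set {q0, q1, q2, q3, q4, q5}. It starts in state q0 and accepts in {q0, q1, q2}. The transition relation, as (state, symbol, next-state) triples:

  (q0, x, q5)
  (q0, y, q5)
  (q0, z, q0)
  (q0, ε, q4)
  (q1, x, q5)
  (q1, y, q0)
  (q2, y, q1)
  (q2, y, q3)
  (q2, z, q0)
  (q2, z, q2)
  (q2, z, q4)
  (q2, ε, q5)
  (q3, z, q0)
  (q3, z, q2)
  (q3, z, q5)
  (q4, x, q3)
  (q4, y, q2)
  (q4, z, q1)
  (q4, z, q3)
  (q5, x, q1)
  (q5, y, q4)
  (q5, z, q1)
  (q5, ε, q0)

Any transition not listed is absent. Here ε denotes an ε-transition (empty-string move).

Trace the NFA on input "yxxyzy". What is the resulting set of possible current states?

Start: ε-closure({q0}) = {q0, q4}.
Read 'y': {q0, q4} → {q0, q2, q4, q5}.
Read 'x': {q0, q2, q4, q5} → {q0, q1, q3, q4, q5}.
Read 'x': {q0, q1, q3, q4, q5} → {q0, q1, q3, q4, q5}.
Read 'y': {q0, q1, q3, q4, q5} → {q0, q2, q4, q5}.
Read 'z': {q0, q2, q4, q5} → {q0, q1, q2, q3, q4, q5}.
Read 'y': {q0, q1, q2, q3, q4, q5} → {q0, q1, q2, q3, q4, q5}.

{q0, q1, q2, q3, q4, q5}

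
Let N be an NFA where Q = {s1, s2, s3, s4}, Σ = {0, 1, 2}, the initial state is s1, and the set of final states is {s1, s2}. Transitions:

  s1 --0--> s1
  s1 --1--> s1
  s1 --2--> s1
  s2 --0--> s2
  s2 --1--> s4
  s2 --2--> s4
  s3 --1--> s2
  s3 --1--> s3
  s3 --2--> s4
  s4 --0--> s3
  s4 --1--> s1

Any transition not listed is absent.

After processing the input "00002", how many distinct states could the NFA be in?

Start in {s1}.
Read '0': {s1} → {s1}.
Read '0': {s1} → {s1}.
Read '0': {s1} → {s1}.
Read '0': {s1} → {s1}.
Read '2': {s1} → {s1}.
That set has 1 state.

1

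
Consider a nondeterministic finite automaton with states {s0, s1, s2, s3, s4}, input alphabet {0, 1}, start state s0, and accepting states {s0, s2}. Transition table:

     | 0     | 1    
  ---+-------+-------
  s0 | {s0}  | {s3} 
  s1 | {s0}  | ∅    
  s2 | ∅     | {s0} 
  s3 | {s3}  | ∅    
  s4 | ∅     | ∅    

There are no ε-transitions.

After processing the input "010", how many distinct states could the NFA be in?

1

Start in {s0}.
Read '0': s0→{s0}; now {s0}.
Read '1': s0→{s3}; now {s3}.
Read '0': s3→{s3}; now {s3}.
That set has 1 state.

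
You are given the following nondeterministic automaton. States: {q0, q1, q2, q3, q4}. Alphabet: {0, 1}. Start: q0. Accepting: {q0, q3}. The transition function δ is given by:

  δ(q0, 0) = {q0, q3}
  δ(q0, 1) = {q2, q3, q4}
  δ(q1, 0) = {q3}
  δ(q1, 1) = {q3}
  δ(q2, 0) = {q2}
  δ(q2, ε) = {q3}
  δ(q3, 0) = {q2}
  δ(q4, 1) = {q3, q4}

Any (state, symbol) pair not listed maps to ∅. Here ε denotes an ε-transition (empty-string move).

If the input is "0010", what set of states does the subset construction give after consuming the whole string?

{q2, q3}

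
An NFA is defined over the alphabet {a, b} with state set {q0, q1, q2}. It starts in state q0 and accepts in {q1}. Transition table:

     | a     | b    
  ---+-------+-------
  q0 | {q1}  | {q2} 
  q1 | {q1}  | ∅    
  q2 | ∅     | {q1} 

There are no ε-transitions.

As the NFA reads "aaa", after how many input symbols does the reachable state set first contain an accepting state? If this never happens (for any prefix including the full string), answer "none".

1

Start in {q0}.
Read 'a': q0→{q1}; now {q1}.
None of the earlier sets intersect F, but {q1} does.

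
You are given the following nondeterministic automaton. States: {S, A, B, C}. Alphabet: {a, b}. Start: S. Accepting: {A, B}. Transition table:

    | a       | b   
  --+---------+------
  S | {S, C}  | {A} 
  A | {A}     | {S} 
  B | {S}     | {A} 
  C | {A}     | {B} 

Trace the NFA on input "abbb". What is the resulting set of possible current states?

{S, A}

Start in {S}.
Read 'a': {S} → {S, C}.
Read 'b': {S, C} → {A, B}.
Read 'b': {A, B} → {S, A}.
Read 'b': {S, A} → {S, A}.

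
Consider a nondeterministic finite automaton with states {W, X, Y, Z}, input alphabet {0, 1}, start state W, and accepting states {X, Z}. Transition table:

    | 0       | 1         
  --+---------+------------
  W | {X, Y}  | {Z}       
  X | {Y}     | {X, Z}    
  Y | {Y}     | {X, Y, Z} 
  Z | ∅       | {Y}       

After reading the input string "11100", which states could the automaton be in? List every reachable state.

{Y}

Start in {W}.
Read '1': W→{Z}; now {Z}.
Read '1': Z→{Y}; now {Y}.
Read '1': Y→{X, Y, Z}; now {X, Y, Z}.
Read '0': X→{Y}, Y→{Y}, Z→∅; now {Y}.
Read '0': Y→{Y}; now {Y}.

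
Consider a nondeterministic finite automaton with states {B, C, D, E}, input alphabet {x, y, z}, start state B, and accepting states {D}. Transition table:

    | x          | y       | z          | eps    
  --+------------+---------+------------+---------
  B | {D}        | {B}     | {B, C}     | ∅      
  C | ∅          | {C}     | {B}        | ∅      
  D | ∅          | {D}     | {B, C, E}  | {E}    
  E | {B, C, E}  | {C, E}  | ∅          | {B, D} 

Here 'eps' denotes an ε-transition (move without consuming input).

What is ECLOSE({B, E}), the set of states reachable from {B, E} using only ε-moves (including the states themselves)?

{B, D, E}

Begin with {B, E}.
ε-move E → D; add D.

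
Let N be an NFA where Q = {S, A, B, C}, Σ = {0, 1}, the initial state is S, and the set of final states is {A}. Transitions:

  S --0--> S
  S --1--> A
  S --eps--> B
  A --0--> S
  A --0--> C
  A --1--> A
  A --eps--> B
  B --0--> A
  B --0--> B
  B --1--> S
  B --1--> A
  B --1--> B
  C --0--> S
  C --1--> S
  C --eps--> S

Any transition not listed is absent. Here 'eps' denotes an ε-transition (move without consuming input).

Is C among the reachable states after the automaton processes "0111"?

Start: ε-closure({S}) = {S, B}.
Read '0': S→{S}, B→{A, B}; now {S, A, B}.
Read '1': S→{A}, A→{A}, B→{S, A, B}; now {S, A, B}.
Read '1': S→{A}, A→{A}, B→{S, A, B}; now {S, A, B}.
Read '1': S→{A}, A→{A}, B→{S, A, B}; now {S, A, B}.
State C is not in {S, A, B}.

No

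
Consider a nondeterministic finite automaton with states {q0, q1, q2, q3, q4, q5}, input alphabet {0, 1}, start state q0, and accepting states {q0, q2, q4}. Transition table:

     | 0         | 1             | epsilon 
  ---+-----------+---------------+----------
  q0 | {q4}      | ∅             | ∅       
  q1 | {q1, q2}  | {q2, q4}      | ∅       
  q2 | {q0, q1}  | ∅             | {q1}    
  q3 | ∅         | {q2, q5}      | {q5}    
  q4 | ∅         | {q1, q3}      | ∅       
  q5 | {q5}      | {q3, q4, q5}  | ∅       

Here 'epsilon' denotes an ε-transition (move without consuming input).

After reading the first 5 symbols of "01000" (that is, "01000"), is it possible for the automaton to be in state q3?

No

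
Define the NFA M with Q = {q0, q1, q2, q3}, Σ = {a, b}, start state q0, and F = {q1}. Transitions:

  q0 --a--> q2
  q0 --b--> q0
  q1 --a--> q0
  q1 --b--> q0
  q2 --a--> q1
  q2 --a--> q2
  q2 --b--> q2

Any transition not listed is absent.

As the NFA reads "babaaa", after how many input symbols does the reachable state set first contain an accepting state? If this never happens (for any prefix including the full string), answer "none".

Start in {q0}.
Read 'b': {q0} → {q0}.
Read 'a': {q0} → {q2}.
Read 'b': {q2} → {q2}.
Read 'a': {q2} → {q1, q2}.
None of the earlier sets intersect F, but {q1, q2} does.

4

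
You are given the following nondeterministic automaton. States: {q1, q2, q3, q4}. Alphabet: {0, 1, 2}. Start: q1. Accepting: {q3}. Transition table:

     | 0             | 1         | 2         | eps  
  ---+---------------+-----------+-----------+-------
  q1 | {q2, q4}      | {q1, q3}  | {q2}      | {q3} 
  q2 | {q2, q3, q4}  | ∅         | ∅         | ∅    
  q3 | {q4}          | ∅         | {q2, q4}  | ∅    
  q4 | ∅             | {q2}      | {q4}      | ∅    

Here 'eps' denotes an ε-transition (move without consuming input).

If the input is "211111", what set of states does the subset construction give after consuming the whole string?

Start: ε-closure({q1}) = {q1, q3}.
Read '2': q1→{q2}, q3→{q2, q4}; now {q2, q4}.
Read '1': q2→∅, q4→{q2}; now {q2}.
Read '1': q2→∅; now ∅.
The set is empty and remains empty for the remaining 3 symbols.

∅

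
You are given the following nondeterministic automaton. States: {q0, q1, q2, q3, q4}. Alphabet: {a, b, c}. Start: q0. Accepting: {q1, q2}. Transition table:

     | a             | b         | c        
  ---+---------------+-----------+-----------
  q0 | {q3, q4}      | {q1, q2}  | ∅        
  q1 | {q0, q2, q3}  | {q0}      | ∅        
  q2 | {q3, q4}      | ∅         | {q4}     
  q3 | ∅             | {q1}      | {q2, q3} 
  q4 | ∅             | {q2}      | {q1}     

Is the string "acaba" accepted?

Start in {q0}.
Read 'a': q0→{q3, q4}; now {q3, q4}.
Read 'c': q3→{q2, q3}, q4→{q1}; now {q1, q2, q3}.
Read 'a': q1→{q0, q2, q3}, q2→{q3, q4}, q3→∅; now {q0, q2, q3, q4}.
Read 'b': q0→{q1, q2}, q2→∅, q3→{q1}, q4→{q2}; now {q1, q2}.
Read 'a': q1→{q0, q2, q3}, q2→{q3, q4}; now {q0, q2, q3, q4}.
The final set {q0, q2, q3, q4} contains the accepting state q2.

Yes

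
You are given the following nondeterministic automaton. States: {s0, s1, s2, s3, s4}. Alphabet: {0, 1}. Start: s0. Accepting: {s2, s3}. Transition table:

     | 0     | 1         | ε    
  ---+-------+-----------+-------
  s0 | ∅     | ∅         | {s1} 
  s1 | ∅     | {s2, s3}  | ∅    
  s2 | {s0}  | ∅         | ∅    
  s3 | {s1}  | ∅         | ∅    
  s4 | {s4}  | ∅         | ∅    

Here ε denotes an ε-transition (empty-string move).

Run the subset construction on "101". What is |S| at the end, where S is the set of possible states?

2

Start: ε-closure({s0}) = {s0, s1}.
Read '1': {s0, s1} → {s2, s3}.
Read '0': {s2, s3} → {s0, s1}.
Read '1': {s0, s1} → {s2, s3}.
That set has 2 states.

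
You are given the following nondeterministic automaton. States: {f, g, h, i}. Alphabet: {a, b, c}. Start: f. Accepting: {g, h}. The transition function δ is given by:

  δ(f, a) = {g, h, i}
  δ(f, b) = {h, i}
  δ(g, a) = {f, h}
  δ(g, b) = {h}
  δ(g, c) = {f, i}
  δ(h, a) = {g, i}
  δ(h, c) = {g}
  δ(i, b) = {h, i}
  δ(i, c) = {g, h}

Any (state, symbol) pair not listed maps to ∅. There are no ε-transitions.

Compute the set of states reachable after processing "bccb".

{h, i}

Start in {f}.
Read 'b': {f} → {h, i}.
Read 'c': {h, i} → {g, h}.
Read 'c': {g, h} → {f, g, i}.
Read 'b': {f, g, i} → {h, i}.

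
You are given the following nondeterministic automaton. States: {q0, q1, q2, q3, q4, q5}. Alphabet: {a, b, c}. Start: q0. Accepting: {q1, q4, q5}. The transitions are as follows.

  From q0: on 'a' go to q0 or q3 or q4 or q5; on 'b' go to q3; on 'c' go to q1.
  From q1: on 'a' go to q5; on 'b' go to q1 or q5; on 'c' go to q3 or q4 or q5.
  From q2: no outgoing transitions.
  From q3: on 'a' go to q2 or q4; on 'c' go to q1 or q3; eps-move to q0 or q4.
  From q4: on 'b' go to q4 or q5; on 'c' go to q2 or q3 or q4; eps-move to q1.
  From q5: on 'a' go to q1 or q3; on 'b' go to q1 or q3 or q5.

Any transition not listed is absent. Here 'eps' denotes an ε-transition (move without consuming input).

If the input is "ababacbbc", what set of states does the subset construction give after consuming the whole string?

{q0, q1, q2, q3, q4, q5}

Start in {q0}.
Read 'a': q0→{q0, q3, q4, q5}; union {q0, q3, q4, q5}; ε-closure = {q0, q1, q3, q4, q5}.
Read 'b': q0→{q3}, q1→{q1, q5}, q3→∅, q4→{q4, q5}, q5→{q1, q3, q5}; union {q1, q3, q4, q5}; ε-closure = {q0, q1, q3, q4, q5}.
Read 'a': q0→{q0, q3, q4, q5}, q1→{q5}, q3→{q2, q4}, q4→∅, q5→{q1, q3}; now {q0, q1, q2, q3, q4, q5}.
Read 'b': q0→{q3}, q1→{q1, q5}, q2→∅, q3→∅, q4→{q4, q5}, q5→{q1, q3, q5}; union {q1, q3, q4, q5}; ε-closure = {q0, q1, q3, q4, q5}.
Read 'a': q0→{q0, q3, q4, q5}, q1→{q5}, q3→{q2, q4}, q4→∅, q5→{q1, q3}; now {q0, q1, q2, q3, q4, q5}.
Read 'c': q0→{q1}, q1→{q3, q4, q5}, q2→∅, q3→{q1, q3}, q4→{q2, q3, q4}, q5→∅; union {q1, q2, q3, q4, q5}; ε-closure = {q0, q1, q2, q3, q4, q5}.
Read 'b': q0→{q3}, q1→{q1, q5}, q2→∅, q3→∅, q4→{q4, q5}, q5→{q1, q3, q5}; union {q1, q3, q4, q5}; ε-closure = {q0, q1, q3, q4, q5}.
Read 'b': q0→{q3}, q1→{q1, q5}, q3→∅, q4→{q4, q5}, q5→{q1, q3, q5}; union {q1, q3, q4, q5}; ε-closure = {q0, q1, q3, q4, q5}.
Read 'c': q0→{q1}, q1→{q3, q4, q5}, q3→{q1, q3}, q4→{q2, q3, q4}, q5→∅; union {q1, q2, q3, q4, q5}; ε-closure = {q0, q1, q2, q3, q4, q5}.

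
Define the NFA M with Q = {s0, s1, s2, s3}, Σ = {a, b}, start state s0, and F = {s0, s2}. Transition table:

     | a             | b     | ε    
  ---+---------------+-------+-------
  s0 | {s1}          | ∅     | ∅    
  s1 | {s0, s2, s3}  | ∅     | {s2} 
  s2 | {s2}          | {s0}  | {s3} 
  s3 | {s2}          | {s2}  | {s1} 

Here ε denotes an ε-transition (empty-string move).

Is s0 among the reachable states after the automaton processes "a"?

No

Start in {s0}.
Read 'a': s0→{s1}; union {s1}; ε-closure = {s1, s2, s3}.
State s0 is not in {s1, s2, s3}.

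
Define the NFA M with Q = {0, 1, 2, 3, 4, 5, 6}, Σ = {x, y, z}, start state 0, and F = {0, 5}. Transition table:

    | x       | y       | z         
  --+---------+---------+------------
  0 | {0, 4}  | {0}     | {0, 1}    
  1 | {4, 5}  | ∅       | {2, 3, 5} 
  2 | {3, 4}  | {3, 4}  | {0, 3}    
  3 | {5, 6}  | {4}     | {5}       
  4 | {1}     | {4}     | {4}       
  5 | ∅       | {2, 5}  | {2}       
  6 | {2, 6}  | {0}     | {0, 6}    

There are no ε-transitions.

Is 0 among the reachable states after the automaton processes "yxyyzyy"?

Yes

Start in {0}.
Read 'y': 0→{0}; now {0}.
Read 'x': 0→{0, 4}; now {0, 4}.
Read 'y': 0→{0}, 4→{4}; now {0, 4}.
Read 'y': 0→{0}, 4→{4}; now {0, 4}.
Read 'z': 0→{0, 1}, 4→{4}; now {0, 1, 4}.
Read 'y': 0→{0}, 1→∅, 4→{4}; now {0, 4}.
Read 'y': 0→{0}, 4→{4}; now {0, 4}.
State 0 is in {0, 4}.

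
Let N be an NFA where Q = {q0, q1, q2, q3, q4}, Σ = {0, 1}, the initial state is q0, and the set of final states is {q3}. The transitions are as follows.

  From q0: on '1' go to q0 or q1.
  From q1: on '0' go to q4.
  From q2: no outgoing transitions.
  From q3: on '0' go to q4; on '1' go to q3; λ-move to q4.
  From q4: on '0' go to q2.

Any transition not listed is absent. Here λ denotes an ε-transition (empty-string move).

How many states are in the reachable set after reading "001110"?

Start in {q0}.
Read '0': q0→∅; now ∅.
The set is empty and remains empty for the remaining 5 symbols.
That set has 0 states.

0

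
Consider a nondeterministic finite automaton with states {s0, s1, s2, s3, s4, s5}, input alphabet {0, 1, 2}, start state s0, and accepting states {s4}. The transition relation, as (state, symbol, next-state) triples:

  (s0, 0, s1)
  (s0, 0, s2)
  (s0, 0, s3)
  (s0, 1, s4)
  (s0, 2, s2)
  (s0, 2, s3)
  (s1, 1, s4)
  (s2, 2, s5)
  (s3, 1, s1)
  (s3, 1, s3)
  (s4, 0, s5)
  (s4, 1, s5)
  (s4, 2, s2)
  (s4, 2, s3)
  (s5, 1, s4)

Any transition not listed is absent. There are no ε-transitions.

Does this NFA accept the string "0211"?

Start in {s0}.
Read '0': {s0} → {s1, s2, s3}.
Read '2': {s1, s2, s3} → {s5}.
Read '1': {s5} → {s4}.
Read '1': {s4} → {s5}.
The final set {s5} contains no accepting state.

No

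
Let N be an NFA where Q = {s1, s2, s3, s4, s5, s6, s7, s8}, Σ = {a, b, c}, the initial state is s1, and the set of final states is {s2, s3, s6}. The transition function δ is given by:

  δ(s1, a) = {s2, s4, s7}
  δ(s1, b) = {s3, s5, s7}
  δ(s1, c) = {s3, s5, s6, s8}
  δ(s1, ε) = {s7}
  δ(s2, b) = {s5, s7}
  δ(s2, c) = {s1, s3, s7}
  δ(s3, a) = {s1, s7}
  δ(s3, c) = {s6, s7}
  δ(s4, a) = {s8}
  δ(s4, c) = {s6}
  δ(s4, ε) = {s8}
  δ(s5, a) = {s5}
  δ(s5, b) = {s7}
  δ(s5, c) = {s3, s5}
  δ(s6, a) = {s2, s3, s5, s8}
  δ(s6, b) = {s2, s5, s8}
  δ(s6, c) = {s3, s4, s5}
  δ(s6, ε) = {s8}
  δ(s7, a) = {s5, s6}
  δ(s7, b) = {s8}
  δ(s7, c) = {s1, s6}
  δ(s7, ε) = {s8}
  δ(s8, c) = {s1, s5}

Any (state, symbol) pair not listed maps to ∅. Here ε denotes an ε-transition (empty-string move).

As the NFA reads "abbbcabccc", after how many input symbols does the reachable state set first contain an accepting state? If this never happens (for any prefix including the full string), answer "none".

Start: ε-closure({s1}) = {s1, s7, s8}.
Read 'a': {s1, s7, s8} → {s2, s4, s5, s6, s7, s8}.
None of the earlier sets intersect F, but {s2, s4, s5, s6, s7, s8} does.

1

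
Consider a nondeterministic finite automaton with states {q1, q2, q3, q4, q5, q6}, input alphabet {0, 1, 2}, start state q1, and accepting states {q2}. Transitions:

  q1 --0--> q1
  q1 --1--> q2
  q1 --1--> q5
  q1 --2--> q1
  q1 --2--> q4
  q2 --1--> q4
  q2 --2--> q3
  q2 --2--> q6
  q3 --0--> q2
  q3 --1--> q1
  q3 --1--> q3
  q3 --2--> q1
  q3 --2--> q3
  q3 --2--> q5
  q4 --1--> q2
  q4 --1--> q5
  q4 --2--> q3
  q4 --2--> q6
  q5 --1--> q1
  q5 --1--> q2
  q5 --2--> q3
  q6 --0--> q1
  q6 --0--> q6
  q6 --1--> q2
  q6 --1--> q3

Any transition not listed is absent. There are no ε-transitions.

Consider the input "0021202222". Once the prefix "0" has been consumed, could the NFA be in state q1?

Yes

Start in {q1}.
Read '0': {q1} → {q1}.
State q1 is in {q1}.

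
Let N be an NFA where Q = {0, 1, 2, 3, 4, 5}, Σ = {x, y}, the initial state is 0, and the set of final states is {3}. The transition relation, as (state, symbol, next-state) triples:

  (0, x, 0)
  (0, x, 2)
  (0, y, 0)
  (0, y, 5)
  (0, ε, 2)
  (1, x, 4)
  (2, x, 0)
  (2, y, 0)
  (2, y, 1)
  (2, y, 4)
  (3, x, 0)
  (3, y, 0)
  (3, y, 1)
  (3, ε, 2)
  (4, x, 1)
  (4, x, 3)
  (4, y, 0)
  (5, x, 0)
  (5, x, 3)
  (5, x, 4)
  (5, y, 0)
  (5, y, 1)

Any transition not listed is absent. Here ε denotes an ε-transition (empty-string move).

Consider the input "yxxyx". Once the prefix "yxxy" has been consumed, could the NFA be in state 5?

Yes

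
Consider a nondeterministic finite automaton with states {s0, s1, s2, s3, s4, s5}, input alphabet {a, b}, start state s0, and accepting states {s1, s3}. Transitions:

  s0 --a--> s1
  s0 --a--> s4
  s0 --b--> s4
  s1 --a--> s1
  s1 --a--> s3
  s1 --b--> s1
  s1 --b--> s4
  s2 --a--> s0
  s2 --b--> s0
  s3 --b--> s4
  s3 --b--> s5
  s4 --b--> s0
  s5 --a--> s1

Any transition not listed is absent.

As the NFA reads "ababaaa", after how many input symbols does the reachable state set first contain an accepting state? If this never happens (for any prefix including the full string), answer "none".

1

Start in {s0}.
Read 'a': {s0} → {s1, s4}.
None of the earlier sets intersect F, but {s1, s4} does.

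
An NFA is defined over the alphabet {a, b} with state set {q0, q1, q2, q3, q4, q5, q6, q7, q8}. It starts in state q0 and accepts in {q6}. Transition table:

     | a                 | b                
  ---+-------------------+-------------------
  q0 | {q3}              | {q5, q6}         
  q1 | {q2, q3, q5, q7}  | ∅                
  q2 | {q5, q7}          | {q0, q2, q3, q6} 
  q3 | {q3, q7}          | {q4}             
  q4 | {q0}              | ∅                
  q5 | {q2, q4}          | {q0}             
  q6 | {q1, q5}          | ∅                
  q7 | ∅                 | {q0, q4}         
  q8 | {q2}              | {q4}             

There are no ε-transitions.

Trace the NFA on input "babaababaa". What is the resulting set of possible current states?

Start in {q0}.
Read 'b': q0→{q5, q6}; now {q5, q6}.
Read 'a': q5→{q2, q4}, q6→{q1, q5}; now {q1, q2, q4, q5}.
Read 'b': q1→∅, q2→{q0, q2, q3, q6}, q4→∅, q5→{q0}; now {q0, q2, q3, q6}.
Read 'a': q0→{q3}, q2→{q5, q7}, q3→{q3, q7}, q6→{q1, q5}; now {q1, q3, q5, q7}.
Read 'a': q1→{q2, q3, q5, q7}, q3→{q3, q7}, q5→{q2, q4}, q7→∅; now {q2, q3, q4, q5, q7}.
Read 'b': q2→{q0, q2, q3, q6}, q3→{q4}, q4→∅, q5→{q0}, q7→{q0, q4}; now {q0, q2, q3, q4, q6}.
Read 'a': q0→{q3}, q2→{q5, q7}, q3→{q3, q7}, q4→{q0}, q6→{q1, q5}; now {q0, q1, q3, q5, q7}.
Read 'b': q0→{q5, q6}, q1→∅, q3→{q4}, q5→{q0}, q7→{q0, q4}; now {q0, q4, q5, q6}.
Read 'a': q0→{q3}, q4→{q0}, q5→{q2, q4}, q6→{q1, q5}; now {q0, q1, q2, q3, q4, q5}.
Read 'a': q0→{q3}, q1→{q2, q3, q5, q7}, q2→{q5, q7}, q3→{q3, q7}, q4→{q0}, q5→{q2, q4}; now {q0, q2, q3, q4, q5, q7}.

{q0, q2, q3, q4, q5, q7}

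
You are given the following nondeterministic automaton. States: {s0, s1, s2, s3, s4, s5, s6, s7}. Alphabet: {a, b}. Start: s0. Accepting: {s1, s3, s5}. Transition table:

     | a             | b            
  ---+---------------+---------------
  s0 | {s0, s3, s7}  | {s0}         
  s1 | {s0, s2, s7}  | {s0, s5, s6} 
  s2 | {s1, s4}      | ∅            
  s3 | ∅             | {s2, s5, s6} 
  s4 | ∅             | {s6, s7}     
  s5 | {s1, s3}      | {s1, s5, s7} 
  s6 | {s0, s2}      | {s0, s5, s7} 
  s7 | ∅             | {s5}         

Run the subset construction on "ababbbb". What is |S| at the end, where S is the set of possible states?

Start in {s0}.
Read 'a': {s0} → {s0, s3, s7}.
Read 'b': {s0, s3, s7} → {s0, s2, s5, s6}.
Read 'a': {s0, s2, s5, s6} → {s0, s1, s2, s3, s4, s7}.
Read 'b': {s0, s1, s2, s3, s4, s7} → {s0, s2, s5, s6, s7}.
Read 'b': {s0, s2, s5, s6, s7} → {s0, s1, s5, s7}.
Read 'b': {s0, s1, s5, s7} → {s0, s1, s5, s6, s7}.
Read 'b': {s0, s1, s5, s6, s7} → {s0, s1, s5, s6, s7}.
That set has 5 states.

5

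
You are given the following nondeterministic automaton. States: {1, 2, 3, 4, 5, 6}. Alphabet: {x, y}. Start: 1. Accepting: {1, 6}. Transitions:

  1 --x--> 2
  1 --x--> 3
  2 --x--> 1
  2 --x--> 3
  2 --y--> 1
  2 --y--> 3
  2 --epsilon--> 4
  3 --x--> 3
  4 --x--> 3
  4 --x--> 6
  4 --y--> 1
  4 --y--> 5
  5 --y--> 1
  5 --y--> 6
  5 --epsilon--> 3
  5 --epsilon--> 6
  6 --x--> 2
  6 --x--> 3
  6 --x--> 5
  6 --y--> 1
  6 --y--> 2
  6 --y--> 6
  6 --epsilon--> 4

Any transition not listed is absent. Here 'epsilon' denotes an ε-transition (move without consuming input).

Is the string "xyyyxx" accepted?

Yes

Start in {1}.
Read 'x': {1} → {2, 3, 4}.
Read 'y': {2, 3, 4} → {1, 3, 4, 5, 6}.
Read 'y': {1, 3, 4, 5, 6} → {1, 2, 3, 4, 5, 6}.
Read 'y': {1, 2, 3, 4, 5, 6} → {1, 2, 3, 4, 5, 6}.
Read 'x': {1, 2, 3, 4, 5, 6} → {1, 2, 3, 4, 5, 6}.
Read 'x': {1, 2, 3, 4, 5, 6} → {1, 2, 3, 4, 5, 6}.
The final set {1, 2, 3, 4, 5, 6} contains the accepting states 1, 6.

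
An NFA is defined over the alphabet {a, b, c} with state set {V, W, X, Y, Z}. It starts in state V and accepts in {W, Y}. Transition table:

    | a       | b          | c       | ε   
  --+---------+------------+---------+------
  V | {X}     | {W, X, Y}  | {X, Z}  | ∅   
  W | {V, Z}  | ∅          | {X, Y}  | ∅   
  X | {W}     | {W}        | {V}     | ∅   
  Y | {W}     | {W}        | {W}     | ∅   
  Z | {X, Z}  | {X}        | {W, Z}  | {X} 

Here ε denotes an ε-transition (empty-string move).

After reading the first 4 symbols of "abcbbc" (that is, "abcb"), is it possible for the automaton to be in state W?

Yes

Start in {V}.
Read 'a': V→{X}; now {X}.
Read 'b': X→{W}; now {W}.
Read 'c': W→{X, Y}; now {X, Y}.
Read 'b': X→{W}, Y→{W}; now {W}.
State W is in {W}.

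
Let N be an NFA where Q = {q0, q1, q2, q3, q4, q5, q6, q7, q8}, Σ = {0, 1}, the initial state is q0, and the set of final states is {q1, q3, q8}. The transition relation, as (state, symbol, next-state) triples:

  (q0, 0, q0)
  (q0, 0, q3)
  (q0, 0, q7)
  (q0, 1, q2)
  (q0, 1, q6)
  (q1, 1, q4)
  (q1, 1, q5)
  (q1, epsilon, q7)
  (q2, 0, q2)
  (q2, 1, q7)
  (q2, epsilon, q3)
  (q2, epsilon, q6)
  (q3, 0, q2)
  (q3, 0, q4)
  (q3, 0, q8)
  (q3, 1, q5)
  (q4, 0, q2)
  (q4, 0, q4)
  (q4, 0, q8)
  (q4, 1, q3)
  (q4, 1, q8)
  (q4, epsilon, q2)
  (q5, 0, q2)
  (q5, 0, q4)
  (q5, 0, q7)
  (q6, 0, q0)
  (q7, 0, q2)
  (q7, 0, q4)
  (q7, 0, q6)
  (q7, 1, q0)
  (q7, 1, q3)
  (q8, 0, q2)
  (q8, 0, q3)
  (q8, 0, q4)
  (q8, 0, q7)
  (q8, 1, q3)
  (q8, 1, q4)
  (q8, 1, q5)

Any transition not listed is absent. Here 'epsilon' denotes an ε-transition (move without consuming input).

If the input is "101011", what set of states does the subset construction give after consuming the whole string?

Start in {q0}.
Read '1': q0→{q2, q6}; union {q2, q6}; ε-closure = {q2, q3, q6}.
Read '0': q2→{q2}, q3→{q2, q4, q8}, q6→{q0}; union {q0, q2, q4, q8}; ε-closure = {q0, q2, q3, q4, q6, q8}.
Read '1': q0→{q2, q6}, q2→{q7}, q3→{q5}, q4→{q3, q8}, q6→∅, q8→{q3, q4, q5}; now {q2, q3, q4, q5, q6, q7, q8}.
Read '0': q2→{q2}, q3→{q2, q4, q8}, q4→{q2, q4, q8}, q5→{q2, q4, q7}, q6→{q0}, q7→{q2, q4, q6}, q8→{q2, q3, q4, q7}; now {q0, q2, q3, q4, q6, q7, q8}.
Read '1': q0→{q2, q6}, q2→{q7}, q3→{q5}, q4→{q3, q8}, q6→∅, q7→{q0, q3}, q8→{q3, q4, q5}; now {q0, q2, q3, q4, q5, q6, q7, q8}.
Read '1': q0→{q2, q6}, q2→{q7}, q3→{q5}, q4→{q3, q8}, q5→∅, q6→∅, q7→{q0, q3}, q8→{q3, q4, q5}; now {q0, q2, q3, q4, q5, q6, q7, q8}.

{q0, q2, q3, q4, q5, q6, q7, q8}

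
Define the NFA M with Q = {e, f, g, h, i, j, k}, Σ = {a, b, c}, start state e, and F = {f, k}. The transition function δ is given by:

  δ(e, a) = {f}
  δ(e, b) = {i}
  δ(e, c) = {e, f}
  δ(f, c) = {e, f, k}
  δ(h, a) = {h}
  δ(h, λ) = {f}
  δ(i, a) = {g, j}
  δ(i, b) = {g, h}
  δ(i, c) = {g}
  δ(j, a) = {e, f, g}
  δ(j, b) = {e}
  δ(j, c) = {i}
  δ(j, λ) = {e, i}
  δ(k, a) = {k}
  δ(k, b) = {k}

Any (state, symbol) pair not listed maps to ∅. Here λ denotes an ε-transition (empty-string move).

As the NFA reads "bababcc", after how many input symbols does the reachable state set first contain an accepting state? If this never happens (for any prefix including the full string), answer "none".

3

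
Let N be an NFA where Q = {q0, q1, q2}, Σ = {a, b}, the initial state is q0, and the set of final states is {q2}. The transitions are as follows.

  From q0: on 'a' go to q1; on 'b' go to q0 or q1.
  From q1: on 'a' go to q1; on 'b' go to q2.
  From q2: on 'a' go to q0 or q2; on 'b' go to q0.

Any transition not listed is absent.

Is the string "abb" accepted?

No

Start in {q0}.
Read 'a': {q0} → {q1}.
Read 'b': {q1} → {q2}.
Read 'b': {q2} → {q0}.
The final set {q0} contains no accepting state.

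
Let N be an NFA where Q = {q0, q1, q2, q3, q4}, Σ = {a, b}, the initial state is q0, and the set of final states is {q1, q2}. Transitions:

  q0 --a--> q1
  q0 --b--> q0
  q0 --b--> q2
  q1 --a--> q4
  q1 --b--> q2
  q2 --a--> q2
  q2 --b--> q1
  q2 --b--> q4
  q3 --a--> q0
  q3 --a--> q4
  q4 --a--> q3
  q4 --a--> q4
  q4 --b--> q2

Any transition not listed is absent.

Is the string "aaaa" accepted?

Start in {q0}.
Read 'a': {q0} → {q1}.
Read 'a': {q1} → {q4}.
Read 'a': {q4} → {q3, q4}.
Read 'a': {q3, q4} → {q0, q3, q4}.
The final set {q0, q3, q4} contains no accepting state.

No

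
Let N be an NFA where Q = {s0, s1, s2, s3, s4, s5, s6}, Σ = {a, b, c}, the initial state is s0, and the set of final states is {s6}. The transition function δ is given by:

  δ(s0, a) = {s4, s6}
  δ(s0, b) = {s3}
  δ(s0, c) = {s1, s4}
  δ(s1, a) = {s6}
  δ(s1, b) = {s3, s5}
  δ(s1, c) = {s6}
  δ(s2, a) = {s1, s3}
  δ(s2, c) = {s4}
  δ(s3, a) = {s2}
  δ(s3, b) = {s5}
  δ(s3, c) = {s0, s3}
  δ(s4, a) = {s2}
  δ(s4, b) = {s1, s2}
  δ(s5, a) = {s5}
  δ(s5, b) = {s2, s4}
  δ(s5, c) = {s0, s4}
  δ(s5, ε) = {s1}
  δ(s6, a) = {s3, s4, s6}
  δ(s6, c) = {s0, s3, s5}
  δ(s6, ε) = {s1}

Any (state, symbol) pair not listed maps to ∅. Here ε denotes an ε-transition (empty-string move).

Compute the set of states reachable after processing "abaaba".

{s1, s2, s3, s5, s6}

Start in {s0}.
Read 'a': {s0} → {s1, s4, s6}.
Read 'b': {s1, s4, s6} → {s1, s2, s3, s5}.
Read 'a': {s1, s2, s3, s5} → {s1, s2, s3, s5, s6}.
Read 'a': {s1, s2, s3, s5, s6} → {s1, s2, s3, s4, s5, s6}.
Read 'b': {s1, s2, s3, s4, s5, s6} → {s1, s2, s3, s4, s5}.
Read 'a': {s1, s2, s3, s4, s5} → {s1, s2, s3, s5, s6}.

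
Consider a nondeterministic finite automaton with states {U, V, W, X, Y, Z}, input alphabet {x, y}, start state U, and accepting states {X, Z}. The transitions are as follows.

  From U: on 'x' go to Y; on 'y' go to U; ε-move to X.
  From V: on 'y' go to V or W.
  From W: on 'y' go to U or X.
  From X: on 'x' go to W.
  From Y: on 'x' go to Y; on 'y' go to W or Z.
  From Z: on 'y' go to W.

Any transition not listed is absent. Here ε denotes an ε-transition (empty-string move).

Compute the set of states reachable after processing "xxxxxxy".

{W, Z}

Start: ε-closure({U}) = {U, X}.
Read 'x': U→{Y}, X→{W}; now {W, Y}.
Read 'x': W→∅, Y→{Y}; now {Y}.
Read 'x': Y→{Y}; now {Y}.
Read 'x': Y→{Y}; now {Y}.
Read 'x': Y→{Y}; now {Y}.
Read 'x': Y→{Y}; now {Y}.
Read 'y': Y→{W, Z}; now {W, Z}.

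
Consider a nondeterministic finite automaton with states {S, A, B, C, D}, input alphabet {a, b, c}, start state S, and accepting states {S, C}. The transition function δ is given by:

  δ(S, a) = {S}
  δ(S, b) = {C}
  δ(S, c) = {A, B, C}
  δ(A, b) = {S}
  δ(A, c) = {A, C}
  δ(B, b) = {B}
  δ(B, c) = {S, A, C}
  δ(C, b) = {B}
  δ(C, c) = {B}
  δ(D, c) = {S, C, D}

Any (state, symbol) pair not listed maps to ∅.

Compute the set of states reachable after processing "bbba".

∅

Start in {S}.
Read 'b': S→{C}; now {C}.
Read 'b': C→{B}; now {B}.
Read 'b': B→{B}; now {B}.
Read 'a': B→∅; now ∅.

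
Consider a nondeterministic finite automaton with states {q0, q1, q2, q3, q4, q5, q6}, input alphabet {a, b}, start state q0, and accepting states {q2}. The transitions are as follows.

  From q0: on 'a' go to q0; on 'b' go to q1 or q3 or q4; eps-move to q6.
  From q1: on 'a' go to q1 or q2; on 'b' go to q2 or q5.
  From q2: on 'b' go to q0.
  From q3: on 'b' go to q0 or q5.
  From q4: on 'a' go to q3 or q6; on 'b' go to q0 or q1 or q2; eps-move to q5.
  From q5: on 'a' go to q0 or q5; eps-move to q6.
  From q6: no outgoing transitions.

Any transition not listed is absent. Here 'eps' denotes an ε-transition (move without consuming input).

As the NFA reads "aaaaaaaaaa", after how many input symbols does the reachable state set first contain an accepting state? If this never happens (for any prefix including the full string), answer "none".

Start: ε-closure({q0}) = {q0, q6}.
Read 'a': q0→{q0}, q6→∅; union {q0}; ε-closure = {q0, q6}.
Read 'a': q0→{q0}, q6→∅; union {q0}; ε-closure = {q0, q6}.
Read 'a': q0→{q0}, q6→∅; union {q0}; ε-closure = {q0, q6}.
Read 'a': q0→{q0}, q6→∅; union {q0}; ε-closure = {q0, q6}.
Read 'a': q0→{q0}, q6→∅; union {q0}; ε-closure = {q0, q6}.
Read 'a': q0→{q0}, q6→∅; union {q0}; ε-closure = {q0, q6}.
Read 'a': q0→{q0}, q6→∅; union {q0}; ε-closure = {q0, q6}.
Read 'a': q0→{q0}, q6→∅; union {q0}; ε-closure = {q0, q6}.
Read 'a': q0→{q0}, q6→∅; union {q0}; ε-closure = {q0, q6}.
Read 'a': q0→{q0}, q6→∅; union {q0}; ε-closure = {q0, q6}.
No reachable set along the way intersects F.

none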